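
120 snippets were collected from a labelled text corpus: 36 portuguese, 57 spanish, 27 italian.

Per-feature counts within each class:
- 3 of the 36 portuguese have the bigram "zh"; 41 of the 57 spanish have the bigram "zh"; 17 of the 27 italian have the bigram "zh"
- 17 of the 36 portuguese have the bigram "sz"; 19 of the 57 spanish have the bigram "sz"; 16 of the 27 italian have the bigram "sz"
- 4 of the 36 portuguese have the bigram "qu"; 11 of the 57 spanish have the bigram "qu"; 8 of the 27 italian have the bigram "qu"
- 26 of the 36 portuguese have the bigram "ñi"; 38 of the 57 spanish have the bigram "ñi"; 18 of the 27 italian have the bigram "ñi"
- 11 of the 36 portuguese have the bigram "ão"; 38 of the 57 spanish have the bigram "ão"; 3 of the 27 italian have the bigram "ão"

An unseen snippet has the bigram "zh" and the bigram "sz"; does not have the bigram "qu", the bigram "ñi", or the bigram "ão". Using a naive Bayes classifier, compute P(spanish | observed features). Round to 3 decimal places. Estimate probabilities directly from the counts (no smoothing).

0.343

portuguese: (36/120) × (3/36) × (17/36) × (32/36) × (10/36) × (25/36) ≈ 0.00202427
spanish: (57/120) × (41/57) × (19/57) × (46/57) × (19/57) × (19/57) ≈ 0.0102123
italian: (27/120) × (17/27) × (16/27) × (19/27) × (9/27) × (24/27) ≈ 0.0175041
P(spanish | x) = 0.0102123 / 0.02974067 ≈ 0.343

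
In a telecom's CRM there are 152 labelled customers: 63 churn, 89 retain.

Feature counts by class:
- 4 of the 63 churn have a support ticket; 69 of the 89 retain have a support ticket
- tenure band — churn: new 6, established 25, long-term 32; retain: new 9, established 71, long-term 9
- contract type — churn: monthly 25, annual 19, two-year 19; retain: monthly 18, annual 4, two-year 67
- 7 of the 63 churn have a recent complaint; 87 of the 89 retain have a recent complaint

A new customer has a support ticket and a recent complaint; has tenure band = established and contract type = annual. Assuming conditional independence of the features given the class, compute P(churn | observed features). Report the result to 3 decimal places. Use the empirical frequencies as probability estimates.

churn: (63/152) × (4/63) × (25/63) × (19/63) × (7/63) ≈ 0.000349934
retain: (89/152) × (69/89) × (71/89) × (4/89) × (87/89) ≈ 0.0159101
P(churn | x) = 0.000349934 / 0.016260034 ≈ 0.022

0.022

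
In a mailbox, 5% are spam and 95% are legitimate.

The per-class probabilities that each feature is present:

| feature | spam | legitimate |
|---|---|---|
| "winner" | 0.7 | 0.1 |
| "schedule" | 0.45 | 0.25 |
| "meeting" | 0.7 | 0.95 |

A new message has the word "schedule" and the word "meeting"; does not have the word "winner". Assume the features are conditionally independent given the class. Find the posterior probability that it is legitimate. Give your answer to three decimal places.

spam: 0.05 × (1−0.7) × 0.45 × 0.7 = 0.004725
legitimate: 0.95 × (1−0.1) × 0.25 × 0.95 = 0.2030625
P(legitimate | x) = 0.2030625 / 0.2077875 ≈ 0.977

0.977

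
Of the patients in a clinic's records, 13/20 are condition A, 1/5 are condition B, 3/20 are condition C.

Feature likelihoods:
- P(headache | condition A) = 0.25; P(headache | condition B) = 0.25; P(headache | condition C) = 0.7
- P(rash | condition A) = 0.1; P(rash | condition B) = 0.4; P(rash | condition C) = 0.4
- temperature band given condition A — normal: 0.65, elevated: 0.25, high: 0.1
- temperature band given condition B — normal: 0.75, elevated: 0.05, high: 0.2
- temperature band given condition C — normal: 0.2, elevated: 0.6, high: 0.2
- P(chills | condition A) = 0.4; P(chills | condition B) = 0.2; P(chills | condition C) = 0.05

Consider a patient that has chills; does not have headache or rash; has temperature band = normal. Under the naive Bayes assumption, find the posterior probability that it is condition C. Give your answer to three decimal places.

condition A: 0.65 × (1−0.25) × (1−0.1) × 0.65 × 0.4 = 0.114075
condition B: 0.2 × (1−0.25) × (1−0.4) × 0.75 × 0.2 = 0.0135
condition C: 0.15 × (1−0.7) × (1−0.4) × 0.2 × 0.05 = 0.00027
P(condition C | x) = 0.00027 / 0.127845 ≈ 0.002

0.002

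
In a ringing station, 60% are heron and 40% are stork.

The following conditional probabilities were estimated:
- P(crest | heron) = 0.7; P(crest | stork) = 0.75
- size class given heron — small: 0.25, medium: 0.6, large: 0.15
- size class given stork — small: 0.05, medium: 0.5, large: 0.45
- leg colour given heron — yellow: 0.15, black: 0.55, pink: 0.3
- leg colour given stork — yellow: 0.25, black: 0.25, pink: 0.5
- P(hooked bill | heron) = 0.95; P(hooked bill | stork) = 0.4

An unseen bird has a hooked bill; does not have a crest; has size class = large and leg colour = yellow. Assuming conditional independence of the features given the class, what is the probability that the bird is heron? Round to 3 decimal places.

heron: 0.6 × (1−0.7) × 0.15 × 0.15 × 0.95 = 0.0038475
stork: 0.4 × (1−0.75) × 0.45 × 0.25 × 0.4 = 0.0045
P(heron | x) = 0.0038475 / 0.0083475 ≈ 0.461

0.461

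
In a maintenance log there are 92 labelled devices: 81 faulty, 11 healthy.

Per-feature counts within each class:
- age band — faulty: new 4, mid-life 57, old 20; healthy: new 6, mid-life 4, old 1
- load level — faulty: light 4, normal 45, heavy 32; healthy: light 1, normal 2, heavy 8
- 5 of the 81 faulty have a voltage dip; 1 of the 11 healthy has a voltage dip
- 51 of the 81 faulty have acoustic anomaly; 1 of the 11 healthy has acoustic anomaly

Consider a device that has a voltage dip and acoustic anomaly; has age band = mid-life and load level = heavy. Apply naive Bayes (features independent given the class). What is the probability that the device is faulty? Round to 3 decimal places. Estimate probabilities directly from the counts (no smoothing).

0.973

faulty: (81/92) × (57/81) × (32/81) × (5/81) × (51/81) ≈ 0.0095131
healthy: (11/92) × (4/11) × (8/11) × (1/11) × (1/11) ≈ 0.000261327
P(faulty | x) = 0.0095131 / 0.009774427 ≈ 0.973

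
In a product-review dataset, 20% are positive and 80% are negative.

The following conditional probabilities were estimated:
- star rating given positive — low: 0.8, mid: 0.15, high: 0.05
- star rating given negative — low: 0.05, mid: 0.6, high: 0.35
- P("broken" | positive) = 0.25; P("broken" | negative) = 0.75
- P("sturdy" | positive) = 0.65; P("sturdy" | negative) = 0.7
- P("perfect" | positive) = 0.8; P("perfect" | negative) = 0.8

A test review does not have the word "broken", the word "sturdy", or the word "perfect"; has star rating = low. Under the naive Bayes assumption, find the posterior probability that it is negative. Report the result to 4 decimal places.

positive: 0.2 × 0.8 × (1−0.25) × (1−0.65) × (1−0.8) = 0.0084
negative: 0.8 × 0.05 × (1−0.75) × (1−0.7) × (1−0.8) = 0.0006
P(negative | x) = 0.0006 / 0.009 ≈ 0.0667

0.0667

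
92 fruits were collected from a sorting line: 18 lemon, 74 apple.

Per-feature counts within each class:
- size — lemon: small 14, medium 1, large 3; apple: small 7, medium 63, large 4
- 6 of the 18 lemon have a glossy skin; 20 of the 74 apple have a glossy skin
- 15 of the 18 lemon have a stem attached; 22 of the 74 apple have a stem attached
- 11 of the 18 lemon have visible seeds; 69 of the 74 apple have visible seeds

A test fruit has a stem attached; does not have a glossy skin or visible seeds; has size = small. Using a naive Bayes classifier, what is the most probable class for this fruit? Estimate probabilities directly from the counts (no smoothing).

lemon

lemon: (18/92) × (14/18) × (12/18) × (15/18) × (7/18) ≈ 0.0328771
apple: (74/92) × (7/74) × (54/74) × (22/74) × (5/74) ≈ 0.00111533
Highest score → lemon.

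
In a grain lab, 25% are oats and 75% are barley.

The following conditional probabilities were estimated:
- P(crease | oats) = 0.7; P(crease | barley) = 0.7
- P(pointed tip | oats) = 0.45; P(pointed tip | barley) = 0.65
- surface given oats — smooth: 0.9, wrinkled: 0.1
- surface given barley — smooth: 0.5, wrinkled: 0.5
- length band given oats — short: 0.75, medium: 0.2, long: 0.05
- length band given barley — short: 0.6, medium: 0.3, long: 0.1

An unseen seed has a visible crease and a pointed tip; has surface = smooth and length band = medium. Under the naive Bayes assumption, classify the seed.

oats: 0.25 × 0.7 × 0.45 × 0.9 × 0.2 = 0.014175
barley: 0.75 × 0.7 × 0.65 × 0.5 × 0.3 = 0.0511875
Highest score → barley.

barley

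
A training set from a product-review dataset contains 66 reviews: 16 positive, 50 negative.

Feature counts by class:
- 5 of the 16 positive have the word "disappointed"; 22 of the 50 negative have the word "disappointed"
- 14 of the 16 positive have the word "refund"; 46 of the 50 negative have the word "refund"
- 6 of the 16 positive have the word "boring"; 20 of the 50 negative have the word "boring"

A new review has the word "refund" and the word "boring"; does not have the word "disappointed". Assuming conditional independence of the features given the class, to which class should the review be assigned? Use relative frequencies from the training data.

negative

positive: (16/66) × (11/16) × (14/16) × (6/16) = 0.0546875
negative: (50/66) × (28/50) × (46/50) × (20/50) ≈ 0.156121
Highest score → negative.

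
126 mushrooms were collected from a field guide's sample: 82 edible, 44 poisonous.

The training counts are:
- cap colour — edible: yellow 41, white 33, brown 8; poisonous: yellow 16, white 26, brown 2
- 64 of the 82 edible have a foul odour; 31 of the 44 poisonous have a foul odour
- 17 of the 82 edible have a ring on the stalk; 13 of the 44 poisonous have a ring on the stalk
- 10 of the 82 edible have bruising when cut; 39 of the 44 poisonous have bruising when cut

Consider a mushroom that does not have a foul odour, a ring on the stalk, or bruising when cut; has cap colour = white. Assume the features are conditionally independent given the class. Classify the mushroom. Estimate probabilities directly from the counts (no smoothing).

edible

edible: (82/126) × (33/82) × (18/82) × (65/82) × (72/82) ≈ 0.0400148
poisonous: (44/126) × (26/44) × (13/44) × (31/44) × (5/44) ≈ 0.00488112
Highest score → edible.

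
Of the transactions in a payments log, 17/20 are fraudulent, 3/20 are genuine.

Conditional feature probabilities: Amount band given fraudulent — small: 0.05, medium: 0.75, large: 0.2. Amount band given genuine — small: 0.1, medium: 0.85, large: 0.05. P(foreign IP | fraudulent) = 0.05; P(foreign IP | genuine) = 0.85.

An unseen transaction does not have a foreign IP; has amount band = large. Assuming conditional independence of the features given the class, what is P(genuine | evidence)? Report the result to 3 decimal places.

0.007

fraudulent: 0.85 × 0.2 × (1−0.05) = 0.1615
genuine: 0.15 × 0.05 × (1−0.85) = 0.001125
P(genuine | x) = 0.001125 / 0.162625 ≈ 0.007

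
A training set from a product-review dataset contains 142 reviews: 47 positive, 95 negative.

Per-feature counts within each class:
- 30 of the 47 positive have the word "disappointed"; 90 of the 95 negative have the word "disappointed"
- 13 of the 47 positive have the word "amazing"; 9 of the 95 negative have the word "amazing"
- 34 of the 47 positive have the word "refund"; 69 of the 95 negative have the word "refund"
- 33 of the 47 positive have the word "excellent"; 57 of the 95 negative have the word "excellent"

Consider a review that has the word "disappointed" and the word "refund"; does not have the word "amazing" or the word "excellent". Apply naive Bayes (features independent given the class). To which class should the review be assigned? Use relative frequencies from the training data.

positive: (47/142) × (30/47) × (34/47) × (34/47) × (14/47) ≈ 0.0329325
negative: (95/142) × (90/95) × (86/95) × (69/95) × (38/95) ≈ 0.166692
Highest score → negative.

negative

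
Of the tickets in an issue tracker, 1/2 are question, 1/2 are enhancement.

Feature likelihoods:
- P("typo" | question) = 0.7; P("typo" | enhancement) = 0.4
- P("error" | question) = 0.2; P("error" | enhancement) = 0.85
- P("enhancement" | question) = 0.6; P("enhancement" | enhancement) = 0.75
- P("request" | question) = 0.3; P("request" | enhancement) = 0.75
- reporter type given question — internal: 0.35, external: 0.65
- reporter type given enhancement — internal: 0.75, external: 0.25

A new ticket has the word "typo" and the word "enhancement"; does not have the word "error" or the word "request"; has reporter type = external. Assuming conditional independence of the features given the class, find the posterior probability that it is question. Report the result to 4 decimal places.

question: 0.5 × 0.7 × (1−0.2) × 0.6 × (1−0.3) × 0.65 = 0.07644
enhancement: 0.5 × 0.4 × (1−0.85) × 0.75 × (1−0.75) × 0.25 = 0.00140625
P(question | x) = 0.07644 / 0.07784625 ≈ 0.9819

0.9819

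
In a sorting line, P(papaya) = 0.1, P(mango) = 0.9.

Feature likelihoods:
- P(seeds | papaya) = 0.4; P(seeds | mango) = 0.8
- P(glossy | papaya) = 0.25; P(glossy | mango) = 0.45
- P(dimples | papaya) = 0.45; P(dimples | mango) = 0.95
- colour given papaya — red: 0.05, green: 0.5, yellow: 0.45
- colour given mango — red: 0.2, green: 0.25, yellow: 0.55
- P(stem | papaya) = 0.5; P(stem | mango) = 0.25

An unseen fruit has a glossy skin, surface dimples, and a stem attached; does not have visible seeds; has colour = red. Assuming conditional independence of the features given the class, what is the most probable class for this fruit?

papaya: 0.1 × (1−0.4) × 0.25 × 0.45 × 0.05 × 0.5 = 0.00016875
mango: 0.9 × (1−0.8) × 0.45 × 0.95 × 0.2 × 0.25 = 0.0038475
Highest score → mango.

mango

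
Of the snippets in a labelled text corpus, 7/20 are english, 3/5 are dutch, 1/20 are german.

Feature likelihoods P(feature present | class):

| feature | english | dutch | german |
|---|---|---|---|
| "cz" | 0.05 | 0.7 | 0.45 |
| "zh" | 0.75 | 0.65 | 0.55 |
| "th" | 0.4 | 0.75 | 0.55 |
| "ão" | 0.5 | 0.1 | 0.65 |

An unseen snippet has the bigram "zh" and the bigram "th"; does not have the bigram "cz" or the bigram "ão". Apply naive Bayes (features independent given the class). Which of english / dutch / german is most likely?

dutch

english: 0.35 × (1−0.05) × 0.75 × 0.4 × (1−0.5) = 0.049875
dutch: 0.6 × (1−0.7) × 0.65 × 0.75 × (1−0.1) = 0.078975
german: 0.05 × (1−0.45) × 0.55 × 0.55 × (1−0.65) = 0.0029115625
Highest score → dutch.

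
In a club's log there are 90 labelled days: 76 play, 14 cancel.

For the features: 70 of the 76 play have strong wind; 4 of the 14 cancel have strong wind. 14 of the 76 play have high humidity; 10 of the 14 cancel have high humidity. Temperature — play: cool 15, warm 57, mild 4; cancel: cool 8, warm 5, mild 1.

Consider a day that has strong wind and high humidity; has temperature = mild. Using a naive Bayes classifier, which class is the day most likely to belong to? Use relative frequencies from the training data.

play: (76/90) × (70/76) × (14/76) × (4/76) ≈ 0.00754078
cancel: (14/90) × (4/14) × (10/14) × (1/14) ≈ 0.00226757
Highest score → play.

play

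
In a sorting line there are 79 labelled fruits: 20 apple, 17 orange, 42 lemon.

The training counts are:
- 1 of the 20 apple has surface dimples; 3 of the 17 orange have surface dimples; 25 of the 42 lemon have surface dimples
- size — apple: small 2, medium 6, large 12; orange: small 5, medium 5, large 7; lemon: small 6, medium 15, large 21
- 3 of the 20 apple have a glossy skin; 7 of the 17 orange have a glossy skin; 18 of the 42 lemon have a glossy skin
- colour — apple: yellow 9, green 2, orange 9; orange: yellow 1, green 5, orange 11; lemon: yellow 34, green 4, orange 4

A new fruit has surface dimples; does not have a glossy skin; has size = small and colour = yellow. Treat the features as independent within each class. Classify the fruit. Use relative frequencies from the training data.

lemon

apple: (20/79) × (1/20) × (2/20) × (17/20) × (9/20) ≈ 0.000484177
orange: (17/79) × (3/17) × (5/17) × (10/17) × (1/17) ≈ 0.000386471
lemon: (42/79) × (25/42) × (6/42) × (24/42) × (34/42) ≈ 0.0209125
Highest score → lemon.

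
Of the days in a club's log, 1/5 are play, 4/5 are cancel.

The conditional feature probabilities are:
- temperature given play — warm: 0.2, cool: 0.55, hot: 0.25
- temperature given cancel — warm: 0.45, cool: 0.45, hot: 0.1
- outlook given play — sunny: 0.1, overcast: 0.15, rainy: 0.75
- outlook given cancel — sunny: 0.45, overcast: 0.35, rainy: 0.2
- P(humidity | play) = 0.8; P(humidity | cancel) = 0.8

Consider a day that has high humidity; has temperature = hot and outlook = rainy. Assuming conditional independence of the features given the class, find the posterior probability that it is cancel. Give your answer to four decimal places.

play: 0.2 × 0.25 × 0.75 × 0.8 = 0.03
cancel: 0.8 × 0.1 × 0.2 × 0.8 = 0.0128
P(cancel | x) = 0.0128 / 0.0428 ≈ 0.2991

0.2991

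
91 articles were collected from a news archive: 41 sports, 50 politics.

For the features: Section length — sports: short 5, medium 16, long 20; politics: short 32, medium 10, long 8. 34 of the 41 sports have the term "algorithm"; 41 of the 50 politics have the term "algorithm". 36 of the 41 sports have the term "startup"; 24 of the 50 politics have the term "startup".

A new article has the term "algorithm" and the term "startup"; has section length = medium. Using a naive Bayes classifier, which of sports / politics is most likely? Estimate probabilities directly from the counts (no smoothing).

sports: (41/91) × (16/41) × (34/41) × (36/41) ≈ 0.128024
politics: (50/91) × (10/50) × (41/50) × (24/50) ≈ 0.0432527
Highest score → sports.

sports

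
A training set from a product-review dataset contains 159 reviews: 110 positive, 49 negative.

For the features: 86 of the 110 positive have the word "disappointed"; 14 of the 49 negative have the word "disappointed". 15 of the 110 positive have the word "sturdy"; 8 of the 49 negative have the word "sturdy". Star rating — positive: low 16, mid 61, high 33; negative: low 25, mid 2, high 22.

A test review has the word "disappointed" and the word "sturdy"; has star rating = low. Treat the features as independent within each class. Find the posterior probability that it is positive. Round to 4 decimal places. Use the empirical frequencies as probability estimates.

0.5939

positive: (110/159) × (86/110) × (15/110) × (16/110) ≈ 0.0107282
negative: (49/159) × (14/49) × (8/49) × (25/49) ≈ 0.00733447
P(positive | x) = 0.0107282 / 0.01806267 ≈ 0.5939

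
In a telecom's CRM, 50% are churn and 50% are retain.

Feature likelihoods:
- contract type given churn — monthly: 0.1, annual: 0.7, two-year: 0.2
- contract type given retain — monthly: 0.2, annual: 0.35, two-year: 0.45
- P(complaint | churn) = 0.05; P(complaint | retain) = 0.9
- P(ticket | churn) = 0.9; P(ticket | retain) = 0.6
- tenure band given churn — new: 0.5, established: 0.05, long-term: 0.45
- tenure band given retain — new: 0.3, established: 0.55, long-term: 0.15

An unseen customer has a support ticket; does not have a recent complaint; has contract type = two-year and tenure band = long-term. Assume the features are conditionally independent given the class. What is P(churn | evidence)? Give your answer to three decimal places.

0.950

churn: 0.5 × 0.2 × (1−0.05) × 0.9 × 0.45 = 0.038475
retain: 0.5 × 0.45 × (1−0.9) × 0.6 × 0.15 = 0.002025
P(churn | x) = 0.038475 / 0.0405 ≈ 0.950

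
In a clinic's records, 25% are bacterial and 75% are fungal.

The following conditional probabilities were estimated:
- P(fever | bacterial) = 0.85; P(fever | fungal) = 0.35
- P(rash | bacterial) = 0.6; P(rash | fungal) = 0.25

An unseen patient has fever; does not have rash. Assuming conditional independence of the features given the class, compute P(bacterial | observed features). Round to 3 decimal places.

0.302

bacterial: 0.25 × 0.85 × (1−0.6) = 0.085
fungal: 0.75 × 0.35 × (1−0.25) = 0.196875
P(bacterial | x) = 0.085 / 0.281875 ≈ 0.302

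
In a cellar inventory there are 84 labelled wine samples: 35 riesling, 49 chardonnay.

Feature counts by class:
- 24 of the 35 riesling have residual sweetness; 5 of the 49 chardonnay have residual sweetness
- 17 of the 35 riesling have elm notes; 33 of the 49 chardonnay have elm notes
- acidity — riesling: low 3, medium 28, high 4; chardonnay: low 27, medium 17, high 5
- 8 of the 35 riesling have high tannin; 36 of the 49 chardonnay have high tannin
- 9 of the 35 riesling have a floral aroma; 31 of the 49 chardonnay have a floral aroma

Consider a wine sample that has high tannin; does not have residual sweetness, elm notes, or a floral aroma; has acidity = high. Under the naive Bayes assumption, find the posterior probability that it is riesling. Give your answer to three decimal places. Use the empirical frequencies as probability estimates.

riesling: (35/84) × (11/35) × (18/35) × (4/35) × (8/35) × (26/35) ≈ 0.00130688
chardonnay: (49/84) × (44/49) × (16/49) × (5/49) × (36/49) × (18/49) ≈ 0.00471036
P(riesling | x) = 0.00130688 / 0.00601724 ≈ 0.217

0.217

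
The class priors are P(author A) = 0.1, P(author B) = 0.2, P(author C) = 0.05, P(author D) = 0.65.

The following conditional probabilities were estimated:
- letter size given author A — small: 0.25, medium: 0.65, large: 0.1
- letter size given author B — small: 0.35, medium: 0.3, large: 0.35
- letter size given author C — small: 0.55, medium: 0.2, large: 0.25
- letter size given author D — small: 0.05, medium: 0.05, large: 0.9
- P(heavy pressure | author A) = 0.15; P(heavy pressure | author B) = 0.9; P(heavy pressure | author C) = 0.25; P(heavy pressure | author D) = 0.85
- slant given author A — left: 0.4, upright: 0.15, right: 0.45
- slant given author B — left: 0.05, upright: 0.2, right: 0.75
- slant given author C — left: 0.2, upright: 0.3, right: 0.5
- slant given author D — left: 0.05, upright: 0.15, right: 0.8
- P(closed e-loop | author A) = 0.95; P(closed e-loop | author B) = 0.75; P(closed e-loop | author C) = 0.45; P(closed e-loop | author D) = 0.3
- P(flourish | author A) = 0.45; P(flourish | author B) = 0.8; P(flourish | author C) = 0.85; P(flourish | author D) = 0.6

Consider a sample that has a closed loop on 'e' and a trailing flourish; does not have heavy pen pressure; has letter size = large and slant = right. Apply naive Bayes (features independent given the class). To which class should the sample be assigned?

author D

author A: 0.1 × 0.1 × (1−0.15) × 0.45 × 0.95 × 0.45 = 0.0016351875
author B: 0.2 × 0.35 × (1−0.9) × 0.75 × 0.75 × 0.8 = 0.00315
author C: 0.05 × 0.25 × (1−0.25) × 0.5 × 0.45 × 0.85 = 0.00179296875
author D: 0.65 × 0.9 × (1−0.85) × 0.8 × 0.3 × 0.6 = 0.012636
Highest score → author D.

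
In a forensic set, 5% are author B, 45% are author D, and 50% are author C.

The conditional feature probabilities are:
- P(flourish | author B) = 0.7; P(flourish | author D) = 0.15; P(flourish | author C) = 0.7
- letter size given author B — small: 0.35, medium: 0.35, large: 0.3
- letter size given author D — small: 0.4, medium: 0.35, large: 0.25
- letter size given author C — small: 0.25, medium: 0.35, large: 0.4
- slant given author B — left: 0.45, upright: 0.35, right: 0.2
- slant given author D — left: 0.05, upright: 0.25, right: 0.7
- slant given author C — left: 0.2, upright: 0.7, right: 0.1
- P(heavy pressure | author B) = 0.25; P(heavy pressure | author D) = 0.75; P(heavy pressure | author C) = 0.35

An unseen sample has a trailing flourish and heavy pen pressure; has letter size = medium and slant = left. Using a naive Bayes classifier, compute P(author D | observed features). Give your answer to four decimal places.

author B: 0.05 × 0.7 × 0.35 × 0.45 × 0.25 = 0.001378125
author D: 0.45 × 0.15 × 0.35 × 0.05 × 0.75 = 0.0008859375
author C: 0.5 × 0.7 × 0.35 × 0.2 × 0.35 = 0.008575
P(author D | x) = 0.0008859375 / 0.0108390625 ≈ 0.0817

0.0817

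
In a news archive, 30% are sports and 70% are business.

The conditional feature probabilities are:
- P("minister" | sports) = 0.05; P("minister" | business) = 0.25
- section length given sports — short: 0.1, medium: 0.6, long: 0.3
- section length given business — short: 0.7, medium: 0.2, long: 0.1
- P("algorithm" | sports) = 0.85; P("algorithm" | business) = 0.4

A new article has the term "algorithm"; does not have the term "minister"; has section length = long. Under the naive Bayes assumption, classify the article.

sports: 0.3 × (1−0.05) × 0.3 × 0.85 = 0.072675
business: 0.7 × (1−0.25) × 0.1 × 0.4 = 0.021
Highest score → sports.

sports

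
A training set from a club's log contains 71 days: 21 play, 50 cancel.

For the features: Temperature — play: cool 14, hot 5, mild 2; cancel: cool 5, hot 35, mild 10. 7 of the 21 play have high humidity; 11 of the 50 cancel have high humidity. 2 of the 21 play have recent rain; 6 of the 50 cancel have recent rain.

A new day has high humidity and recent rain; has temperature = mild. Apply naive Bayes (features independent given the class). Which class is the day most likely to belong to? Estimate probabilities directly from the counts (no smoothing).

cancel

play: (21/71) × (2/21) × (7/21) × (2/21) ≈ 0.000894254
cancel: (50/71) × (10/50) × (11/50) × (6/50) ≈ 0.00371831
Highest score → cancel.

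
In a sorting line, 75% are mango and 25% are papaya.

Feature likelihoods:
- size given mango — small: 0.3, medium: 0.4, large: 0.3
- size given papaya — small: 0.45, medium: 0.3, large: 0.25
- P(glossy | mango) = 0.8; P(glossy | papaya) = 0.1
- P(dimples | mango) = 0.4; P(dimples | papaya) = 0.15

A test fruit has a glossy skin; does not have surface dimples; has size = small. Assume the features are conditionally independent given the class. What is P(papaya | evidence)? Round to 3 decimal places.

mango: 0.75 × 0.3 × 0.8 × (1−0.4) = 0.108
papaya: 0.25 × 0.45 × 0.1 × (1−0.15) = 0.0095625
P(papaya | x) = 0.0095625 / 0.1175625 ≈ 0.081

0.081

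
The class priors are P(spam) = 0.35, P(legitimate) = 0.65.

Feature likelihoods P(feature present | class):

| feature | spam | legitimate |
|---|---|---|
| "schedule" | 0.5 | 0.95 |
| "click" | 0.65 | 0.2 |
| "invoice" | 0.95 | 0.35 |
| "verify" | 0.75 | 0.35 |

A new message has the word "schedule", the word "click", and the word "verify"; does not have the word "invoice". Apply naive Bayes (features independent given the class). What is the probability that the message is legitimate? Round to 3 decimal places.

spam: 0.35 × 0.5 × 0.65 × (1−0.95) × 0.75 = 0.004265625
legitimate: 0.65 × 0.95 × 0.2 × (1−0.35) × 0.35 = 0.02809625
P(legitimate | x) = 0.02809625 / 0.032361875 ≈ 0.868

0.868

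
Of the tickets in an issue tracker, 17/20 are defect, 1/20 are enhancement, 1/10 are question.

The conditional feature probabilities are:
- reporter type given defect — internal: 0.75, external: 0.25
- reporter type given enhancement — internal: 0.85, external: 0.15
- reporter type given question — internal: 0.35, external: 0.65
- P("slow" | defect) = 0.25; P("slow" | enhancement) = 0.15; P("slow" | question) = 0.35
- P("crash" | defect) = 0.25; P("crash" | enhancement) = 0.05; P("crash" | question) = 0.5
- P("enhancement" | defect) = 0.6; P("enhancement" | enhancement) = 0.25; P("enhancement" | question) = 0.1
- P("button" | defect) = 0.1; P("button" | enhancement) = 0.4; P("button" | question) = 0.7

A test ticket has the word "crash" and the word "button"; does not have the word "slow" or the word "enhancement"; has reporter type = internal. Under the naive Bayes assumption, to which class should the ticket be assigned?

question

defect: 0.85 × 0.75 × (1−0.25) × 0.25 × (1−0.6) × 0.1 = 0.00478125
enhancement: 0.05 × 0.85 × (1−0.15) × 0.05 × (1−0.25) × 0.4 = 0.000541875
question: 0.1 × 0.35 × (1−0.35) × 0.5 × (1−0.1) × 0.7 = 0.00716625
Highest score → question.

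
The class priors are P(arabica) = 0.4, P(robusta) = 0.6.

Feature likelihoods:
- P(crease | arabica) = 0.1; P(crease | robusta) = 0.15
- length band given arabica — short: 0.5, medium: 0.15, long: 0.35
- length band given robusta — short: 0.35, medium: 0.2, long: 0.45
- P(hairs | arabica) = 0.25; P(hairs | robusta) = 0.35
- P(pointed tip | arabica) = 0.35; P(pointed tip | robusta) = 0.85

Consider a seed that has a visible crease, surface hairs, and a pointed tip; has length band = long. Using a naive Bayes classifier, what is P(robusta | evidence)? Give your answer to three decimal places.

0.908

arabica: 0.4 × 0.1 × 0.35 × 0.25 × 0.35 = 0.001225
robusta: 0.6 × 0.15 × 0.45 × 0.35 × 0.85 = 0.01204875
P(robusta | x) = 0.01204875 / 0.01327375 ≈ 0.908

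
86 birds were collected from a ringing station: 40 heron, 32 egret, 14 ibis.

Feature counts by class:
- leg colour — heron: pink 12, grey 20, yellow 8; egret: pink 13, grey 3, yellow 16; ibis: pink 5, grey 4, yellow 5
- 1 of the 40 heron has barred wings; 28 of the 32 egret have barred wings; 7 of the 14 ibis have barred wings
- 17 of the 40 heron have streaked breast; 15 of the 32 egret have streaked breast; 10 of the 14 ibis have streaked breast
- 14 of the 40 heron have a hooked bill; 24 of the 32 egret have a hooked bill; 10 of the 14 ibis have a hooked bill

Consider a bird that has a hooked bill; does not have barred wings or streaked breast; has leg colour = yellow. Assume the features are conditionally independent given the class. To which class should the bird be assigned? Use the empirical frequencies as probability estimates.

heron

heron: (40/86) × (8/40) × (39/40) × (23/40) × (14/40) ≈ 0.0182529
egret: (32/86) × (16/32) × (4/32) × (17/32) × (24/32) ≈ 0.00926599
ibis: (14/86) × (5/14) × (7/14) × (4/14) × (10/14) ≈ 0.00593261
Highest score → heron.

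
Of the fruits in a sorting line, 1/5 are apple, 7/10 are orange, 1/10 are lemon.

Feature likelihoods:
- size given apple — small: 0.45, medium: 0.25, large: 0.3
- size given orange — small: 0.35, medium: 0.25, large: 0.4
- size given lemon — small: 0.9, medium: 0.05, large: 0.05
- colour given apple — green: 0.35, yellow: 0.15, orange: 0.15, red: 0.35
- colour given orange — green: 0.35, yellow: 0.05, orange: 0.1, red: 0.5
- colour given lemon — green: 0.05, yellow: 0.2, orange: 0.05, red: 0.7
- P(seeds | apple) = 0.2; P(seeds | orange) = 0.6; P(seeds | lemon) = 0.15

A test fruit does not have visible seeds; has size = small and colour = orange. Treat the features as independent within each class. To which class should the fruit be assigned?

apple: 0.2 × 0.45 × 0.15 × (1−0.2) = 0.0108
orange: 0.7 × 0.35 × 0.1 × (1−0.6) = 0.0098
lemon: 0.1 × 0.9 × 0.05 × (1−0.15) = 0.003825
Highest score → apple.

apple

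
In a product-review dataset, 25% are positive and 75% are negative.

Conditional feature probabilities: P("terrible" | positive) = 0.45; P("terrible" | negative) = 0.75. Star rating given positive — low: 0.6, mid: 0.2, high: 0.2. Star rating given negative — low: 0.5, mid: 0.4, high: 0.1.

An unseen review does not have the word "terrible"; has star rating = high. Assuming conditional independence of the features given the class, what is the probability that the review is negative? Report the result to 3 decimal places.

positive: 0.25 × (1−0.45) × 0.2 = 0.0275
negative: 0.75 × (1−0.75) × 0.1 = 0.01875
P(negative | x) = 0.01875 / 0.04625 ≈ 0.405

0.405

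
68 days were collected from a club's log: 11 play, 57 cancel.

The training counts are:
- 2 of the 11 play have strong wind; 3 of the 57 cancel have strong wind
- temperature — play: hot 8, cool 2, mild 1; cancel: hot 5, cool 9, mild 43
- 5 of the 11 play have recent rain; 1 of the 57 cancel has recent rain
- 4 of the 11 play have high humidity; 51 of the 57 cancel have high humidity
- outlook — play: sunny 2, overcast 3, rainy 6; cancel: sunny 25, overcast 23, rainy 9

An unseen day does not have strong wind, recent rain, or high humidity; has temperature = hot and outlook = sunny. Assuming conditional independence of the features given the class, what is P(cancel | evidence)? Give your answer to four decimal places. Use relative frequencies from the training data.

play: (11/68) × (9/11) × (8/11) × (6/11) × (7/11) × (2/11) ≈ 0.0060748
cancel: (57/68) × (54/57) × (5/57) × (56/57) × (6/57) × (25/57) ≈ 0.00315962
P(cancel | x) = 0.00315962 / 0.00923442 ≈ 0.3422

0.3422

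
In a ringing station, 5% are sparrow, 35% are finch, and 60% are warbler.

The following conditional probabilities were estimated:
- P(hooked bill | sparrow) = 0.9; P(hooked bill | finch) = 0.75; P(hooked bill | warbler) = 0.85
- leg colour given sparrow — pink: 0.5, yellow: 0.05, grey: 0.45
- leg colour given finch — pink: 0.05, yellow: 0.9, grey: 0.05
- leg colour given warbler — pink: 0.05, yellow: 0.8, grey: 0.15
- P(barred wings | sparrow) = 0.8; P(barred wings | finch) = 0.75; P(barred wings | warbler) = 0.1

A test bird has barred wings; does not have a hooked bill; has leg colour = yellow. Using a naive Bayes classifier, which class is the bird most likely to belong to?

sparrow: 0.05 × (1−0.9) × 0.05 × 0.8 = 0.0002
finch: 0.35 × (1−0.75) × 0.9 × 0.75 = 0.0590625
warbler: 0.6 × (1−0.85) × 0.8 × 0.1 = 0.0072
Highest score → finch.

finch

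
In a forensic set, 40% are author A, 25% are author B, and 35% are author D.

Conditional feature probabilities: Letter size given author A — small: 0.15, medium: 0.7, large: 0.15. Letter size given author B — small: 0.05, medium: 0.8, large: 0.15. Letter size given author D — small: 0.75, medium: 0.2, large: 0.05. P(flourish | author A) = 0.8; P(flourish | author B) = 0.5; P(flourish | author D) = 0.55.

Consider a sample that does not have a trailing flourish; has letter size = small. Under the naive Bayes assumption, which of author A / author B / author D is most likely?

author A: 0.4 × 0.15 × (1−0.8) = 0.012
author B: 0.25 × 0.05 × (1−0.5) = 0.00625
author D: 0.35 × 0.75 × (1−0.55) = 0.118125
Highest score → author D.

author D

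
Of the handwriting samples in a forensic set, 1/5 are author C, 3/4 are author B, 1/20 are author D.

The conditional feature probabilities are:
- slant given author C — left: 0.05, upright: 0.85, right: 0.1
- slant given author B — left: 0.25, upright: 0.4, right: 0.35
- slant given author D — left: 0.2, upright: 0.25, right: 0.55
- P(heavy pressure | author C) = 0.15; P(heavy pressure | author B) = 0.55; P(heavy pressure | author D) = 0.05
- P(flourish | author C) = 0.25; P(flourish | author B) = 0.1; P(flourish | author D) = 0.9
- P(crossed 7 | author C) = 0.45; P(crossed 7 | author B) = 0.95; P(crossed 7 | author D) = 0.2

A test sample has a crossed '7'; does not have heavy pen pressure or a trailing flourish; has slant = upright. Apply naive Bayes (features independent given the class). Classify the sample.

author C: 0.2 × 0.85 × (1−0.15) × (1−0.25) × 0.45 = 0.04876875
author B: 0.75 × 0.4 × (1−0.55) × (1−0.1) × 0.95 = 0.115425
author D: 0.05 × 0.25 × (1−0.05) × (1−0.9) × 0.2 = 0.0002375
Highest score → author B.

author B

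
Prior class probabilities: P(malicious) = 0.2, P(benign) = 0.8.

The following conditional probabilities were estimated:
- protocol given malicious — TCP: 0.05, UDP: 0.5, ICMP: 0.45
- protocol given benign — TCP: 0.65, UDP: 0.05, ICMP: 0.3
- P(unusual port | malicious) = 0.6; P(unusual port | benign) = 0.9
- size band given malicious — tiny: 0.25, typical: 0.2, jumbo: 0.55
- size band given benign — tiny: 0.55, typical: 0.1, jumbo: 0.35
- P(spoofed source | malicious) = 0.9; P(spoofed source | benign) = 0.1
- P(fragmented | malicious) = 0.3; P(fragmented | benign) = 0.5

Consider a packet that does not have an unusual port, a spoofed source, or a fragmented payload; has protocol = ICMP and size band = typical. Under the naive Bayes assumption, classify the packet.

benign

malicious: 0.2 × 0.45 × (1−0.6) × 0.2 × (1−0.9) × (1−0.3) = 0.000504
benign: 0.8 × 0.3 × (1−0.9) × 0.1 × (1−0.1) × (1−0.5) = 0.00108
Highest score → benign.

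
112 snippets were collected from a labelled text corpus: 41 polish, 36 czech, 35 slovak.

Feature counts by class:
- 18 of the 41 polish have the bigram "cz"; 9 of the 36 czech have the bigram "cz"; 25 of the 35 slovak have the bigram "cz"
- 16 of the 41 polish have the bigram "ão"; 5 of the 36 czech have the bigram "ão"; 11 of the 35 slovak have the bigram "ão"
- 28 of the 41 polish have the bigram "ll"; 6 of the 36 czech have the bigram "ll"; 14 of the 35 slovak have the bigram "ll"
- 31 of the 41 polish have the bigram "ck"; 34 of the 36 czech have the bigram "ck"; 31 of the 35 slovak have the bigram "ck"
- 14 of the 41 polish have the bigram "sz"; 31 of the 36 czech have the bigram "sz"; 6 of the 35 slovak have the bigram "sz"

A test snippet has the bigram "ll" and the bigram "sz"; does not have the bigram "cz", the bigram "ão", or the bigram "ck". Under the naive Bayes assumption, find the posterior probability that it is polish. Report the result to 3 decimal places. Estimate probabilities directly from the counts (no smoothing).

polish: (41/112) × (23/41) × (25/41) × (28/41) × (10/41) × (14/41) ≈ 0.00712198
czech: (36/112) × (27/36) × (31/36) × (6/36) × (2/36) × (31/36) ≈ 0.00165516
slovak: (35/112) × (10/35) × (24/35) × (14/35) × (4/35) × (6/35) ≈ 0.0004798
P(polish | x) = 0.00712198 / 0.00925694 ≈ 0.769

0.769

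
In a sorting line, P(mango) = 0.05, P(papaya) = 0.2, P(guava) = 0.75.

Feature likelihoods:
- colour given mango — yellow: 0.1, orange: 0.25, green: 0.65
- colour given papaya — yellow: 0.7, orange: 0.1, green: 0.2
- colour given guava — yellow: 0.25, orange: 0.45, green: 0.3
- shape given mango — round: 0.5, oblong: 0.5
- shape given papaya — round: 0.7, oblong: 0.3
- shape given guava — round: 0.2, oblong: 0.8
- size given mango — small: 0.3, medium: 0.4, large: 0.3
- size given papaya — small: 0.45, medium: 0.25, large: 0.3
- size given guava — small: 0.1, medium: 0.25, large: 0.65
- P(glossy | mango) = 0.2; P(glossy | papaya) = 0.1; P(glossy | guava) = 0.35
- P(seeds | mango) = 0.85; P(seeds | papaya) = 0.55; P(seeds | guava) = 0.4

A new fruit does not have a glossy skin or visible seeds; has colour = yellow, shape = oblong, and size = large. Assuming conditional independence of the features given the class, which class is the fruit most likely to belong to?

guava

mango: 0.05 × 0.1 × 0.5 × 0.3 × (1−0.2) × (1−0.85) = 0.00009
papaya: 0.2 × 0.7 × 0.3 × 0.3 × (1−0.1) × (1−0.55) = 0.005103
guava: 0.75 × 0.25 × 0.8 × 0.65 × (1−0.35) × (1−0.4) = 0.038025
Highest score → guava.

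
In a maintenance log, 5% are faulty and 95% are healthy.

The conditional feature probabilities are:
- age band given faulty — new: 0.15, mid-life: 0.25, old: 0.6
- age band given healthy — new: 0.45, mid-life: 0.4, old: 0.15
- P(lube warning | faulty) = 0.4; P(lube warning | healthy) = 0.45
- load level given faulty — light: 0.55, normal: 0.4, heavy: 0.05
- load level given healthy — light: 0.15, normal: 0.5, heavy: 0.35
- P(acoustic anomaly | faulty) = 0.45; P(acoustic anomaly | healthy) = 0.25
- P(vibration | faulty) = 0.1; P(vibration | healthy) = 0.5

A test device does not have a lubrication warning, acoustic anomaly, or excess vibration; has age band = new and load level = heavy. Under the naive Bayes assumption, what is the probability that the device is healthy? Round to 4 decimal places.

0.9964

faulty: 0.05 × 0.15 × (1−0.4) × 0.05 × (1−0.45) × (1−0.1) = 0.000111375
healthy: 0.95 × 0.45 × (1−0.45) × 0.35 × (1−0.25) × (1−0.5) = 0.03086015625
P(healthy | x) = 0.03086015625 / 0.03097153125 ≈ 0.9964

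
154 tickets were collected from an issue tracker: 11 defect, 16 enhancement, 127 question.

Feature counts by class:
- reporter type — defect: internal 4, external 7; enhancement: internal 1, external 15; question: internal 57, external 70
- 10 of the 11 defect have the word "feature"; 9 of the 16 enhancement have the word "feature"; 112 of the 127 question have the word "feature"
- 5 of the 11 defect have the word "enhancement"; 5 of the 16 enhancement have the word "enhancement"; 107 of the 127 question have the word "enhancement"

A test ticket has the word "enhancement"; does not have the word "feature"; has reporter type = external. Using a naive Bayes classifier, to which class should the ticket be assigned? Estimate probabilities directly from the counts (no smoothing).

question

defect: (11/154) × (7/11) × (1/11) × (5/11) ≈ 0.00187829
enhancement: (16/154) × (15/16) × (7/16) × (5/16) ≈ 0.0133168
question: (127/154) × (70/127) × (15/127) × (107/127) ≈ 0.0452319
Highest score → question.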